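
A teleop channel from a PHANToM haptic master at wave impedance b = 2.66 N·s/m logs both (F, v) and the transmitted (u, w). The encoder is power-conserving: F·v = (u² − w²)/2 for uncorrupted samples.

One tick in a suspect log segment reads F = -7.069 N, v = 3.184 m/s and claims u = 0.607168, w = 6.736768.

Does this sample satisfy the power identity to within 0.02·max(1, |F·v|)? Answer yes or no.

F·v = (-7.069)×3.184 = -22.507696 W.
(u² − w²)/2 = (0.368653 − 45.384043)/2 = -22.507695 W.
|Δ| = 0.000001;  2% of max(1, |F·v|) = 0.450154.

yes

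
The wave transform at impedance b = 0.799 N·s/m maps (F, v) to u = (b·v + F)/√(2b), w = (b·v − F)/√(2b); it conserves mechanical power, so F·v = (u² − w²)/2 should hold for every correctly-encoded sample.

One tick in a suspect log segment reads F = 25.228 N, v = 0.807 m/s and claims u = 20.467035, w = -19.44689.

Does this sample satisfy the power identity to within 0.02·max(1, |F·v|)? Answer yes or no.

F·v = 25.228×0.807 = 20.358996 W.
(u² − w²)/2 = (418.899522 − 378.181531)/2 = 20.358996 W.
|Δ| = 0.000000;  2% of max(1, |F·v|) = 0.407180.

yes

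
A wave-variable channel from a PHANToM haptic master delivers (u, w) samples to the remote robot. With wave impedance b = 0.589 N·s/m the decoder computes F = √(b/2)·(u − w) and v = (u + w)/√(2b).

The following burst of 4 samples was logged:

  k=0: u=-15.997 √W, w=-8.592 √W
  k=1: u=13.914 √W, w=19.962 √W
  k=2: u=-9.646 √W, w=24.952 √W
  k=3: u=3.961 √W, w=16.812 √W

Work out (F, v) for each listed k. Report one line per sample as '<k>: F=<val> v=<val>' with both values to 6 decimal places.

0: F=-4.018535 v=-22.655217
1: F=-3.282120 v=31.211848
2: F=-18.775592 v=14.102271
3: F=-6.973962 v=19.139323

k=0: u−w=-7.405000, u+w=-24.589000; √(b/2)=0.542679, √(2b)=1.085357; F=0.542679×(-7.405)=-4.018535, v=-24.589000/1.085357=-22.655217
k=1: u−w=-6.048000, u+w=33.876000; √(b/2)=0.542679, √(2b)=1.085357; F=0.542679×(-6.048)=-3.282120, v=33.876000/1.085357=31.211848
k=2: u−w=-34.598000, u+w=15.306000; √(b/2)=0.542679, √(2b)=1.085357; F=0.542679×(-34.598)=-18.775592, v=15.306000/1.085357=14.102271
k=3: u−w=-12.851000, u+w=20.773000; √(b/2)=0.542679, √(2b)=1.085357; F=0.542679×(-12.851)=-6.973962, v=20.773000/1.085357=19.139323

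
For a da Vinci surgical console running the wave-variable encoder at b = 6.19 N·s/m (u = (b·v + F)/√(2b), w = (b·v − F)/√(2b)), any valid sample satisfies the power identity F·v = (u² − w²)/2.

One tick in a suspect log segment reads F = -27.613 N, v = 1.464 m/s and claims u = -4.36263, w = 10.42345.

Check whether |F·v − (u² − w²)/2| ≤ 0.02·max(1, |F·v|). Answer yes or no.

F·v = (-27.613)×1.464 = -40.4254 W.
(u² − w²)/2 = (19.0325 − 108.6483)/2 = -44.8079 W.
|Δ| = 4.3825;  2% of max(1, |F·v|) = 0.8085.

no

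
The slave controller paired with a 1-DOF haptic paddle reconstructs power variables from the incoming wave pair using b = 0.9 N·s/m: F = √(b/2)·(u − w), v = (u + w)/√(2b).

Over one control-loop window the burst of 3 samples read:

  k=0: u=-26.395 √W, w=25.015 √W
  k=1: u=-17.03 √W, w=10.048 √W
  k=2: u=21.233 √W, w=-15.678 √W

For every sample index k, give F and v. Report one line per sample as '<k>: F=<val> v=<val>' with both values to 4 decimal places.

0: F=-34.4869 v=-1.0286
1: F=-18.1645 v=-5.2041
2: F=24.7607 v=4.1405

k=0: u−w=-51.4100, u+w=-1.3800; √(b/2)=0.6708, √(2b)=1.3416; F=0.6708×(-51.41)=-34.4869, v=-1.3800/1.3416=-1.0286
k=1: u−w=-27.0780, u+w=-6.9820; √(b/2)=0.6708, √(2b)=1.3416; F=0.6708×(-27.078)=-18.1645, v=-6.9820/1.3416=-5.2041
k=2: u−w=36.9110, u+w=5.5550; √(b/2)=0.6708, √(2b)=1.3416; F=0.6708×36.911=24.7607, v=5.5550/1.3416=4.1405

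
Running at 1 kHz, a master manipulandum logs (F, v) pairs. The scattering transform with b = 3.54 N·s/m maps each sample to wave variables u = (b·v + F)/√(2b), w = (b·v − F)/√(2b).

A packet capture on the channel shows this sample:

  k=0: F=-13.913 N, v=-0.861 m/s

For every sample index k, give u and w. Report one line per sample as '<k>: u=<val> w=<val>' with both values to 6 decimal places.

k=0: b·v=3.54×(-0.861)=-3.047940; √(2b)=2.660827; u=(-3.047940+(-13.913))/2.660827=-6.374312, w=(-3.047940−(-13.913))/2.660827=4.083340

0: u=-6.374312 w=4.083340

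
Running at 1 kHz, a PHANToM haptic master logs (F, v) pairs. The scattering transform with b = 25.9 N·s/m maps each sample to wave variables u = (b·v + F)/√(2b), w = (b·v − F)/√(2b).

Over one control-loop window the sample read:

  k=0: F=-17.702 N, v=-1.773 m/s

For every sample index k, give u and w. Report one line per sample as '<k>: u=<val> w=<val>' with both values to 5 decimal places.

0: u=-8.83990 w=-3.92078

k=0: b·v=25.9×(-1.773)=-45.92070; √(2b)=7.19722; u=(-45.92070+(-17.702))/7.19722=-8.83990, w=(-45.92070−(-17.702))/7.19722=-3.92078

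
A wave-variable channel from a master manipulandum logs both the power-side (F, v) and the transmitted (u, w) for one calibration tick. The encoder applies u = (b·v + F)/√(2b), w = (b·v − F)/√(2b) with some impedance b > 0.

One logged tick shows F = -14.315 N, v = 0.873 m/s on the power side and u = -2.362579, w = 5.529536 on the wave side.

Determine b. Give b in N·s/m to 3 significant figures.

b = 6.58 N·s/m

u + w = 3.166957;  u + w = √(2b)·v, so √(2b) = 3.166957/0.873 = 3.627671.
b = (√(2b))²/2 = 13.159999/2 = 6.579999.
(Check via u − w = 2F/√(2b): u − w = -7.892115, 2F/√(2b) = -7.892115.)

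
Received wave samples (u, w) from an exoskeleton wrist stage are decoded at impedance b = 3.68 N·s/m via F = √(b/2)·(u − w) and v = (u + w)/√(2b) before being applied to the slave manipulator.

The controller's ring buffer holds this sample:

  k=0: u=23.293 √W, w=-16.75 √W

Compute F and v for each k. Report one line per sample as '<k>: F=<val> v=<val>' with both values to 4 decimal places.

k=0: u−w=40.0430, u+w=6.5430; √(b/2)=1.3565, √(2b)=2.7129; F=1.3565×40.043=54.3170, v=6.5430/2.7129=2.4118

0: F=54.3170 v=2.4118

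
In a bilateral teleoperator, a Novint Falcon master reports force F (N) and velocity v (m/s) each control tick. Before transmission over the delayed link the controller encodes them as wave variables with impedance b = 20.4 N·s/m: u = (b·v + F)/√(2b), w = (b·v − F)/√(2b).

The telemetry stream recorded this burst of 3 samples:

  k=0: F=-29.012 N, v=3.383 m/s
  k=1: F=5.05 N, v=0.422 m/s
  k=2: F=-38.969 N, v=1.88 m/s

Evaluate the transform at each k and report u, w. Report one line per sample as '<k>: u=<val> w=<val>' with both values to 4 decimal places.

0: u=6.2624 w=15.3464
1: u=2.1384 w=0.5572
2: u=-0.0966 w=12.1051

k=0: b·v=20.4×3.383=69.0132; √(2b)=6.3875; u=(69.0132+(-29.012))/6.3875=6.2624, w=(69.0132−(-29.012))/6.3875=15.3464
k=1: b·v=20.4×0.422=8.6088; √(2b)=6.3875; u=(8.6088+5.05)/6.3875=2.1384, w=(8.6088−5.05)/6.3875=0.5572
k=2: b·v=20.4×1.88=38.3520; √(2b)=6.3875; u=(38.3520+(-38.969))/6.3875=-0.0966, w=(38.3520−(-38.969))/6.3875=12.1051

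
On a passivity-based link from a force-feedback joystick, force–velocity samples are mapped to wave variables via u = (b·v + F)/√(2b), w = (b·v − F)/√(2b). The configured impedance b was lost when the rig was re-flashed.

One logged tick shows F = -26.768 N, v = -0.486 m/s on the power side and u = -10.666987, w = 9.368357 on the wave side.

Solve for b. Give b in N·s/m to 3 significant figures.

b = 3.57 N·s/m

u + w = -1.298630;  u + w = √(2b)·v, so √(2b) = -1.298630/(-0.486) = 2.672078.
b = (√(2b))²/2 = 7.140002/2 = 3.570001.
(Check via u − w = 2F/√(2b): u − w = -20.035344, 2F/√(2b) = -20.035342.)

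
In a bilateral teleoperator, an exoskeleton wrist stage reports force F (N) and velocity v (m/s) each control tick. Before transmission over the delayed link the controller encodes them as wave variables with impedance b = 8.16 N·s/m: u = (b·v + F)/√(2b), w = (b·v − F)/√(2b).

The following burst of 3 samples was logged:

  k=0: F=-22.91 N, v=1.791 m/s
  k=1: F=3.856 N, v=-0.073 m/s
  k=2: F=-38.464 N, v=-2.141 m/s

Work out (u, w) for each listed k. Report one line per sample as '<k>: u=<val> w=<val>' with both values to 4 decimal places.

k=0: b·v=8.16×1.791=14.6146; √(2b)=4.0398; u=(14.6146+(-22.91))/4.0398=-2.0534, w=(14.6146−(-22.91))/4.0398=9.2887
k=1: b·v=8.16×(-0.073)=-0.5957; √(2b)=4.0398; u=(-0.5957+3.856)/4.0398=0.8070, w=(-0.5957−3.856)/4.0398=-1.1020
k=2: b·v=8.16×(-2.141)=-17.4706; √(2b)=4.0398; u=(-17.4706+(-38.464))/4.0398=-13.8459, w=(-17.4706−(-38.464))/4.0398=5.1967

0: u=-2.0534 w=9.2887
1: u=0.8070 w=-1.1020
2: u=-13.8459 w=5.1967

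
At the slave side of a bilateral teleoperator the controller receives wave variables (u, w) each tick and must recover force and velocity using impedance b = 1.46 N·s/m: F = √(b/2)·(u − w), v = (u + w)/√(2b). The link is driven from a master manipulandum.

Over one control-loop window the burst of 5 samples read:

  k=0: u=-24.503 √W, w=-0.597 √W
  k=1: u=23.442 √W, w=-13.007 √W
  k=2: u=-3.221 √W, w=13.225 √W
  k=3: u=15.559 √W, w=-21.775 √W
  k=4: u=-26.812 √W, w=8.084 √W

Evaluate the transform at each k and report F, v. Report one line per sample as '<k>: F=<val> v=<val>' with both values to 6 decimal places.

0: F=-20.425295 v=-14.688664
1: F=31.142039 v=6.106622
2: F=-14.051469 v=5.854398
3: F=31.898184 v=-3.637639
4: F=-29.815155 v=-10.959733

k=0: u−w=-23.906000, u+w=-25.100000; √(b/2)=0.854400, √(2b)=1.708801; F=0.854400×(-23.906)=-20.425295, v=-25.100000/1.708801=-14.688664
k=1: u−w=36.449000, u+w=10.435000; √(b/2)=0.854400, √(2b)=1.708801; F=0.854400×36.449=31.142039, v=10.435000/1.708801=6.106622
k=2: u−w=-16.446000, u+w=10.004000; √(b/2)=0.854400, √(2b)=1.708801; F=0.854400×(-16.446)=-14.051469, v=10.004000/1.708801=5.854398
k=3: u−w=37.334000, u+w=-6.216000; √(b/2)=0.854400, √(2b)=1.708801; F=0.854400×37.334=31.898184, v=-6.216000/1.708801=-3.637639
k=4: u−w=-34.896000, u+w=-18.728000; √(b/2)=0.854400, √(2b)=1.708801; F=0.854400×(-34.896)=-29.815155, v=-18.728000/1.708801=-10.959733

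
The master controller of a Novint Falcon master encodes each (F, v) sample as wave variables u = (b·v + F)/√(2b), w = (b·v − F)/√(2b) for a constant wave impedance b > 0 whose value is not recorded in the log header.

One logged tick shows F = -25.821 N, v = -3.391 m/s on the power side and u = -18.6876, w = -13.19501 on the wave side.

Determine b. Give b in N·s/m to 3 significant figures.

b = 44.2 N·s/m

u + w = -31.8826;  u + w = √(2b)·v, so √(2b) = -31.8826/(-3.391) = 9.4021.
b = (√(2b))²/2 = 88.4000/2 = 44.2000.
(Check via u − w = 2F/√(2b): u − w = -5.4926, 2F/√(2b) = -5.4926.)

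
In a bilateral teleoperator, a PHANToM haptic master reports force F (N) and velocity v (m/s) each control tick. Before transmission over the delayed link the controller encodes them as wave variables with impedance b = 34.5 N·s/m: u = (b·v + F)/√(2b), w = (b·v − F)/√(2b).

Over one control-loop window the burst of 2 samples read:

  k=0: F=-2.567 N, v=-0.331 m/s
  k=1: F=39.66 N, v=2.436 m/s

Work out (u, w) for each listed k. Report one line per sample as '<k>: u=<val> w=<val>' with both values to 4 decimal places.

k=0: b·v=34.5×(-0.331)=-11.4195; √(2b)=8.3066; u=(-11.4195+(-2.567))/8.3066=-1.6838, w=(-11.4195−(-2.567))/8.3066=-1.0657
k=1: b·v=34.5×2.436=84.0420; √(2b)=8.3066; u=(84.0420+39.66)/8.3066=14.8920, w=(84.0420−39.66)/8.3066=5.3430

0: u=-1.6838 w=-1.0657
1: u=14.8920 w=5.3430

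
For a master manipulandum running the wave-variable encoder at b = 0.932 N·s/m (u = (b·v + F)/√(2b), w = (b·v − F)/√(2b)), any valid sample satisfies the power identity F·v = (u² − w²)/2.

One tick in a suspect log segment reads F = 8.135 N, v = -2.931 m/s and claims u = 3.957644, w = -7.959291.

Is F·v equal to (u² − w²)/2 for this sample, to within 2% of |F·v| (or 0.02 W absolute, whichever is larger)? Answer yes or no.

yes

F·v = 8.135×(-2.931) = -23.843685 W.
(u² − w²)/2 = (15.662946 − 63.350313)/2 = -23.843684 W.
|Δ| = 0.000001;  2% of max(1, |F·v|) = 0.476874.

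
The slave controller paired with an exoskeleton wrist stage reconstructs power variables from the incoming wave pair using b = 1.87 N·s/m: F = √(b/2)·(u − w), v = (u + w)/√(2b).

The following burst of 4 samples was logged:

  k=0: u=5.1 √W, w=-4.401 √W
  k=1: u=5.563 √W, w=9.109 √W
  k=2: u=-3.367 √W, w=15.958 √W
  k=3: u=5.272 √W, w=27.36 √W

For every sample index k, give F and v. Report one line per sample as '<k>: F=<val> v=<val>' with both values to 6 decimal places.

0: F=9.187030 v=0.361444
1: F=-3.428819 v=7.586711
2: F=-18.686386 v=6.510651
3: F=-21.358080 v=16.873605

k=0: u−w=9.501000, u+w=0.699000; √(b/2)=0.966954, √(2b)=1.933908; F=0.966954×9.501=9.187030, v=0.699000/1.933908=0.361444
k=1: u−w=-3.546000, u+w=14.672000; √(b/2)=0.966954, √(2b)=1.933908; F=0.966954×(-3.546)=-3.428819, v=14.672000/1.933908=7.586711
k=2: u−w=-19.325000, u+w=12.591000; √(b/2)=0.966954, √(2b)=1.933908; F=0.966954×(-19.325)=-18.686386, v=12.591000/1.933908=6.510651
k=3: u−w=-22.088000, u+w=32.632000; √(b/2)=0.966954, √(2b)=1.933908; F=0.966954×(-22.088)=-21.358080, v=32.632000/1.933908=16.873605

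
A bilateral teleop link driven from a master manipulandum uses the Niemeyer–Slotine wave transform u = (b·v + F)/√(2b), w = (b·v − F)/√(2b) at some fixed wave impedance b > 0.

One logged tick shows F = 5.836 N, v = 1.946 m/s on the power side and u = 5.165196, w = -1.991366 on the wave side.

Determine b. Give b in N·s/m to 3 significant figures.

b = 1.33 N·s/m

u + w = 3.173830;  u + w = √(2b)·v, so √(2b) = 3.173830/1.946 = 1.630951.
b = (√(2b))²/2 = 2.660000/2 = 1.330000.
(Check via u − w = 2F/√(2b): u − w = 7.156562, 2F/√(2b) = 7.156562.)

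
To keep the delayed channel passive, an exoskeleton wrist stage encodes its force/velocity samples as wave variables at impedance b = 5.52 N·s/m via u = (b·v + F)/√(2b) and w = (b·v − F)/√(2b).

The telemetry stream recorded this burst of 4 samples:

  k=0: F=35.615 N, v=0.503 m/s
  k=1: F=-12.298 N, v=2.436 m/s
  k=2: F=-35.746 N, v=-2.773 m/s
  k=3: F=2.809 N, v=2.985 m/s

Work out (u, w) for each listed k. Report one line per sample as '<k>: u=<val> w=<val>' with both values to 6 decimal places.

0: u=11.554502 w=-9.883209
1: u=0.345724 w=7.748250
2: u=-15.365135 w=6.151428
3: u=5.804464 w=4.113645

k=0: b·v=5.52×0.503=2.776560; √(2b)=3.322650; u=(2.776560+35.615)/3.322650=11.554502, w=(2.776560−35.615)/3.322650=-9.883209
k=1: b·v=5.52×2.436=13.446720; √(2b)=3.322650; u=(13.446720+(-12.298))/3.322650=0.345724, w=(13.446720−(-12.298))/3.322650=7.748250
k=2: b·v=5.52×(-2.773)=-15.306960; √(2b)=3.322650; u=(-15.306960+(-35.746))/3.322650=-15.365135, w=(-15.306960−(-35.746))/3.322650=6.151428
k=3: b·v=5.52×2.985=16.477200; √(2b)=3.322650; u=(16.477200+2.809)/3.322650=5.804464, w=(16.477200−2.809)/3.322650=4.113645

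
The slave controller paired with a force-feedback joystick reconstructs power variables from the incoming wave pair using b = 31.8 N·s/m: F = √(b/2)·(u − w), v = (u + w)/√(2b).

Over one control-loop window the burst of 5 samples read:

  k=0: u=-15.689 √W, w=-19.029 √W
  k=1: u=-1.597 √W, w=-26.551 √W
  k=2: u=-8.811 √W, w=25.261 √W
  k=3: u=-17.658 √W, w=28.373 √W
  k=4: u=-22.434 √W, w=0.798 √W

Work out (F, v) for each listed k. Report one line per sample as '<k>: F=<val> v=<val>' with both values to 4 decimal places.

0: F=13.3182 v=-4.3534
1: F=99.5036 v=-3.5295
2: F=-135.8614 v=2.0627
3: F=-183.5477 v=1.3436
4: F=-92.6371 v=-2.7130

k=0: u−w=3.3400, u+w=-34.7180; √(b/2)=3.9875, √(2b)=7.9750; F=3.9875×3.34=13.3182, v=-34.7180/7.9750=-4.3534
k=1: u−w=24.9540, u+w=-28.1480; √(b/2)=3.9875, √(2b)=7.9750; F=3.9875×24.954=99.5036, v=-28.1480/7.9750=-3.5295
k=2: u−w=-34.0720, u+w=16.4500; √(b/2)=3.9875, √(2b)=7.9750; F=3.9875×(-34.072)=-135.8614, v=16.4500/7.9750=2.0627
k=3: u−w=-46.0310, u+w=10.7150; √(b/2)=3.9875, √(2b)=7.9750; F=3.9875×(-46.031)=-183.5477, v=10.7150/7.9750=1.3436
k=4: u−w=-23.2320, u+w=-21.6360; √(b/2)=3.9875, √(2b)=7.9750; F=3.9875×(-23.232)=-92.6371, v=-21.6360/7.9750=-2.7130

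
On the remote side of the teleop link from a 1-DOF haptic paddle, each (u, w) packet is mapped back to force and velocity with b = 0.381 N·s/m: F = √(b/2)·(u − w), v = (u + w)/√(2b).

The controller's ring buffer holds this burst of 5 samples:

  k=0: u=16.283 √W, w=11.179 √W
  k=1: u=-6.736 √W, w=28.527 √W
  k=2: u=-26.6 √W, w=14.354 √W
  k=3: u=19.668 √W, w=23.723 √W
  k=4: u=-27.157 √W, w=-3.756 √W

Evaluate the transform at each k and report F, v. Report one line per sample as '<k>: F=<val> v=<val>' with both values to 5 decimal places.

k=0: u−w=5.10400, u+w=27.46200; √(b/2)=0.43646, √(2b)=0.87293; F=0.43646×5.104=2.22771, v=27.46200/0.87293=31.45971
k=1: u−w=-35.26300, u+w=21.79100; √(b/2)=0.43646, √(2b)=0.87293; F=0.43646×(-35.263)=-15.39100, v=21.79100/0.87293=24.96317
k=2: u−w=-40.95400, u+w=-12.24600; √(b/2)=0.43646, √(2b)=0.87293; F=0.43646×(-40.954)=-17.87491, v=-12.24600/0.87293=-14.02868
k=3: u−w=-4.05500, u+w=43.39100; √(b/2)=0.43646, √(2b)=0.87293; F=0.43646×(-4.055)=-1.76986, v=43.39100/0.87293=49.70753
k=4: u−w=-23.40100, u+w=-30.91300; √(b/2)=0.43646, √(2b)=0.87293; F=0.43646×(-23.401)=-10.21367, v=-30.91300/0.87293=-35.41308

0: F=2.22771 v=31.45971
1: F=-15.39100 v=24.96317
2: F=-17.87491 v=-14.02868
3: F=-1.76986 v=49.70753
4: F=-10.21367 v=-35.41308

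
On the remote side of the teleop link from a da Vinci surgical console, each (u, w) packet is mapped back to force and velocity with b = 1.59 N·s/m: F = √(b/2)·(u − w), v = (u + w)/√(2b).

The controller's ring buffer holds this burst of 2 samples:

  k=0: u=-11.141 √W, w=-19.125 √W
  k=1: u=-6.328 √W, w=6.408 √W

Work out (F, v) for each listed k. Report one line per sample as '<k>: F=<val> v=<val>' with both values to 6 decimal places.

0: F=7.118756 v=-16.972330
1: F=-11.355771 v=0.044862

k=0: u−w=7.984000, u+w=-30.266000; √(b/2)=0.891628, √(2b)=1.783255; F=0.891628×7.984=7.118756, v=-30.266000/1.783255=-16.972330
k=1: u−w=-12.736000, u+w=0.080000; √(b/2)=0.891628, √(2b)=1.783255; F=0.891628×(-12.736)=-11.355771, v=0.080000/1.783255=0.044862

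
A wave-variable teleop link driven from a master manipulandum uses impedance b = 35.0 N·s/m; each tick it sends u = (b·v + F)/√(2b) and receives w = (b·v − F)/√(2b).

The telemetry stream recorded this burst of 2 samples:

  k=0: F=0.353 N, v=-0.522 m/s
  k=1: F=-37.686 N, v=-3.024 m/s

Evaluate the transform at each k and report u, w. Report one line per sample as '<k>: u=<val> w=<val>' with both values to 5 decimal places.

k=0: b·v=35.0×(-0.522)=-18.27000; √(2b)=8.36660; u=(-18.27000+0.353)/8.36660=-2.14149, w=(-18.27000−0.353)/8.36660=-2.22587
k=1: b·v=35.0×(-3.024)=-105.84000; √(2b)=8.36660; u=(-105.84000+(-37.686))/8.36660=-17.15464, w=(-105.84000−(-37.686))/8.36660=-8.14596

0: u=-2.14149 w=-2.22587
1: u=-17.15464 w=-8.14596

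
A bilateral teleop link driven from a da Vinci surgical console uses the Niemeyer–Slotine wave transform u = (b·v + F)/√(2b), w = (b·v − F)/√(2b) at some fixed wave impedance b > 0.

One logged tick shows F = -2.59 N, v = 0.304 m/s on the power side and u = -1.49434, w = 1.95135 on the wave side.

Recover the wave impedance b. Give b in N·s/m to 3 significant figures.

u + w = 0.45701;  u + w = √(2b)·v, so √(2b) = 0.45701/0.304 = 1.50332.
b = (√(2b))²/2 = 2.25998/2 = 1.12999.
(Check via u − w = 2F/√(2b): u − w = -3.44569, 2F/√(2b) = -3.44570.)

b = 1.13 N·s/m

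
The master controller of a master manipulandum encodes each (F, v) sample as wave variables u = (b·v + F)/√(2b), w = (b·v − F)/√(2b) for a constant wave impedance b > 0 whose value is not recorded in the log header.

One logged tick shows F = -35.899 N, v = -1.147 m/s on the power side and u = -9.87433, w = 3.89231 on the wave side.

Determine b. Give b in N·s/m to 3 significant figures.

b = 13.6 N·s/m

u + w = -5.98202;  u + w = √(2b)·v, so √(2b) = -5.98202/(-1.147) = 5.21536.
b = (√(2b))²/2 = 27.20000/2 = 13.60000.
(Check via u − w = 2F/√(2b): u − w = -13.76664, 2F/√(2b) = -13.76664.)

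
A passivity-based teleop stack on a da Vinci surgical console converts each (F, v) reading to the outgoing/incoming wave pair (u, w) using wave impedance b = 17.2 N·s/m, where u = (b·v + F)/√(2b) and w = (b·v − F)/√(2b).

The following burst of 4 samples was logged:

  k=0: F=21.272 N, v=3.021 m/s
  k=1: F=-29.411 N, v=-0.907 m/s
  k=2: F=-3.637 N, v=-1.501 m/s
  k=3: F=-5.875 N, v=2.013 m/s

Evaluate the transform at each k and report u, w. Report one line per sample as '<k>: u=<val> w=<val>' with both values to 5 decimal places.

k=0: b·v=17.2×3.021=51.96120; √(2b)=5.86515; u=(51.96120+21.272)/5.86515=12.48616, w=(51.96120−21.272)/5.86515=5.23247
k=1: b·v=17.2×(-0.907)=-15.60040; √(2b)=5.86515; u=(-15.60040+(-29.411))/5.86515=-7.67438, w=(-15.60040−(-29.411))/5.86515=2.35469
k=2: b·v=17.2×(-1.501)=-25.81720; √(2b)=5.86515; u=(-25.81720+(-3.637))/5.86515=-5.02190, w=(-25.81720−(-3.637))/5.86515=-3.78169
k=3: b·v=17.2×2.013=34.62360; √(2b)=5.86515; u=(34.62360+(-5.875))/5.86515=4.90160, w=(34.62360−(-5.875))/5.86515=6.90495

0: u=12.48616 w=5.23247
1: u=-7.67438 w=2.35469
2: u=-5.02190 w=-3.78169
3: u=4.90160 w=6.90495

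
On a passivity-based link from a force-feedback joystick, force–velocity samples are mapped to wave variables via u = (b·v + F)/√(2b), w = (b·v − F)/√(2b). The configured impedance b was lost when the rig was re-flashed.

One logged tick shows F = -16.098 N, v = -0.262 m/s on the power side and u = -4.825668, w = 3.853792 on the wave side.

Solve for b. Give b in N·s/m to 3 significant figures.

b = 6.88 N·s/m

u + w = -0.971876;  u + w = √(2b)·v, so √(2b) = -0.971876/(-0.262) = 3.709450.
b = (√(2b))²/2 = 13.760022/2 = 6.880011.
(Check via u − w = 2F/√(2b): u − w = -8.679460, 2F/√(2b) = -8.679453.)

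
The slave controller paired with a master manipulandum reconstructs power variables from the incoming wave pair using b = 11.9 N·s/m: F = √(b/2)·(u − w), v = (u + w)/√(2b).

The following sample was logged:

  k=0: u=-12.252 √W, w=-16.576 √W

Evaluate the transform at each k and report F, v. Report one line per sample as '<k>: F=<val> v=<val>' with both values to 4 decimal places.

0: F=10.5474 v=-5.9092

k=0: u−w=4.3240, u+w=-28.8280; √(b/2)=2.4393, √(2b)=4.8785; F=2.4393×4.324=10.5474, v=-28.8280/4.8785=-5.9092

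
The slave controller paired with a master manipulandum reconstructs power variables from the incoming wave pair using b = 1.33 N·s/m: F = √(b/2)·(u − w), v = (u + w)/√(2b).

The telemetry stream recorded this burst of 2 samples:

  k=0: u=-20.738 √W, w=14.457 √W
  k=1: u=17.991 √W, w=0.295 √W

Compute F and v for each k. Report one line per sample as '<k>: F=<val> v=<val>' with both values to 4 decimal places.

k=0: u−w=-35.1950, u+w=-6.2810; √(b/2)=0.8155, √(2b)=1.6310; F=0.8155×(-35.195)=-28.7007, v=-6.2810/1.6310=-3.8511
k=1: u−w=17.6960, u+w=18.2860; √(b/2)=0.8155, √(2b)=1.6310; F=0.8155×17.696=14.4307, v=18.2860/1.6310=11.2119

0: F=-28.7007 v=-3.8511
1: F=14.4307 v=11.2119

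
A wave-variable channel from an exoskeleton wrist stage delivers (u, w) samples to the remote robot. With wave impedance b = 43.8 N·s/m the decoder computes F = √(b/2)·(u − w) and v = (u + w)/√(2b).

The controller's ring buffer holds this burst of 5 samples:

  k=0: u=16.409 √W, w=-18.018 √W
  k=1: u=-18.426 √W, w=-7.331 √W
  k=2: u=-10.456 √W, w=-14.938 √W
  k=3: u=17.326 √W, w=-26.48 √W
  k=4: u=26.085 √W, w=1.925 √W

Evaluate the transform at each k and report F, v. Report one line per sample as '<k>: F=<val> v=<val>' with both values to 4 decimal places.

0: F=161.1095 v=-0.1719
1: F=-51.9218 v=-2.7520
2: F=20.9746 v=-2.7132
3: F=205.0008 v=-0.9780
4: F=113.0626 v=2.9927

k=0: u−w=34.4270, u+w=-1.6090; √(b/2)=4.6797, √(2b)=9.3595; F=4.6797×34.427=161.1095, v=-1.6090/9.3595=-0.1719
k=1: u−w=-11.0950, u+w=-25.7570; √(b/2)=4.6797, √(2b)=9.3595; F=4.6797×(-11.095)=-51.9218, v=-25.7570/9.3595=-2.7520
k=2: u−w=4.4820, u+w=-25.3940; √(b/2)=4.6797, √(2b)=9.3595; F=4.6797×4.482=20.9746, v=-25.3940/9.3595=-2.7132
k=3: u−w=43.8060, u+w=-9.1540; √(b/2)=4.6797, √(2b)=9.3595; F=4.6797×43.806=205.0008, v=-9.1540/9.3595=-0.9780
k=4: u−w=24.1600, u+w=28.0100; √(b/2)=4.6797, √(2b)=9.3595; F=4.6797×24.16=113.0626, v=28.0100/9.3595=2.9927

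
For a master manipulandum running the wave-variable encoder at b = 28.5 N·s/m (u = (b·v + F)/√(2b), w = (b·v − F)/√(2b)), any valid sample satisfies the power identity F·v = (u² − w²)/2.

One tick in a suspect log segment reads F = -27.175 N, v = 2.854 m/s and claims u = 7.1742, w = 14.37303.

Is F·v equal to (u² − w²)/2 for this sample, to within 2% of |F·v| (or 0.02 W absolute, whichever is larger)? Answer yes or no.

yes

F·v = (-27.175)×2.854 = -77.55745 W.
(u² − w²)/2 = (51.46915 − 206.58399)/2 = -77.55742 W.
|Δ| = 0.00003;  2% of max(1, |F·v|) = 1.55115.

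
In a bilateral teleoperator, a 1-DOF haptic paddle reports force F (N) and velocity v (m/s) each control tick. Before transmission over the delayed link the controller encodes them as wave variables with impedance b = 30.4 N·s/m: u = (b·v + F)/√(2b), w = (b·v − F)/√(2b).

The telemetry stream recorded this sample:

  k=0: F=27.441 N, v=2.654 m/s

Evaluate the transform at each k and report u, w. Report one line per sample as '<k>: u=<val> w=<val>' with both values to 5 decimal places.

0: u=13.86643 w=6.82796

k=0: b·v=30.4×2.654=80.68160; √(2b)=7.79744; u=(80.68160+27.441)/7.79744=13.86643, w=(80.68160−27.441)/7.79744=6.82796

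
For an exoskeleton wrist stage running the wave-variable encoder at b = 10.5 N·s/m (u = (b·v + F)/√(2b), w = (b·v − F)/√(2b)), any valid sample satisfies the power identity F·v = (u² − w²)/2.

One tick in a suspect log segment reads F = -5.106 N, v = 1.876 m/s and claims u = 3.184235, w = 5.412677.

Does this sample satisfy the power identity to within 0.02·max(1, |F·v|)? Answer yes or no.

yes

F·v = (-5.106)×1.876 = -9.578856 W.
(u² − w²)/2 = (10.139353 − 29.297072)/2 = -9.578860 W.
|Δ| = 0.000004;  2% of max(1, |F·v|) = 0.191577.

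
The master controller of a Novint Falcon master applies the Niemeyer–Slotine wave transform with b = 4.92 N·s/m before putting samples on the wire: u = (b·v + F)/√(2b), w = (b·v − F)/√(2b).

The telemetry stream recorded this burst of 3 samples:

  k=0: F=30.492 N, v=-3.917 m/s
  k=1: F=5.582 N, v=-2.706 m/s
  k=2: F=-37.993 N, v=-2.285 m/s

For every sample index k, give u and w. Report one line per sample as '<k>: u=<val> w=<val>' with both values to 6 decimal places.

0: u=3.576920 w=-15.864069
1: u=-2.464719 w=-6.023672
2: u=-15.695608 w=8.527844

k=0: b·v=4.92×(-3.917)=-19.271640; √(2b)=3.136877; u=(-19.271640+30.492)/3.136877=3.576920, w=(-19.271640−30.492)/3.136877=-15.864069
k=1: b·v=4.92×(-2.706)=-13.313520; √(2b)=3.136877; u=(-13.313520+5.582)/3.136877=-2.464719, w=(-13.313520−5.582)/3.136877=-6.023672
k=2: b·v=4.92×(-2.285)=-11.242200; √(2b)=3.136877; u=(-11.242200+(-37.993))/3.136877=-15.695608, w=(-11.242200−(-37.993))/3.136877=8.527844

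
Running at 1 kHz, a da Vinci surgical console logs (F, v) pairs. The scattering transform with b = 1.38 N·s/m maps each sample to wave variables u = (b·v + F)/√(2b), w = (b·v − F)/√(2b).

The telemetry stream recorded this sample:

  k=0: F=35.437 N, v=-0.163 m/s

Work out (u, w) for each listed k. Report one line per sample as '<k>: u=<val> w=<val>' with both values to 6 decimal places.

0: u=21.195169 w=-21.465965

k=0: b·v=1.38×(-0.163)=-0.224940; √(2b)=1.661325; u=(-0.224940+35.437)/1.661325=21.195169, w=(-0.224940−35.437)/1.661325=-21.465965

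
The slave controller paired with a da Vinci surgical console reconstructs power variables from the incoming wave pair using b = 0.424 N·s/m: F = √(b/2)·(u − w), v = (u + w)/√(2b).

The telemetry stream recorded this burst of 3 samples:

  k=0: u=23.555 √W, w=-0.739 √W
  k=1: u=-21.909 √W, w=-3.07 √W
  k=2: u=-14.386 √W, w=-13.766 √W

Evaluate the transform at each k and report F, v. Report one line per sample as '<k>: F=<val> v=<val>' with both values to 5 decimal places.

k=0: u−w=24.29400, u+w=22.81600; √(b/2)=0.46043, √(2b)=0.92087; F=0.46043×24.294=11.18580, v=22.81600/0.92087=24.77659
k=1: u−w=-18.83900, u+w=-24.97900; √(b/2)=0.46043, √(2b)=0.92087; F=0.46043×(-18.839)=-8.67413, v=-24.97900/0.92087=-27.12546
k=2: u−w=-0.62000, u+w=-28.15200; √(b/2)=0.46043, √(2b)=0.92087; F=0.46043×(-0.62)=-0.28547, v=-28.15200/0.92087=-30.57112

0: F=11.18580 v=24.77659
1: F=-8.67413 v=-27.12546
2: F=-0.28547 v=-30.57112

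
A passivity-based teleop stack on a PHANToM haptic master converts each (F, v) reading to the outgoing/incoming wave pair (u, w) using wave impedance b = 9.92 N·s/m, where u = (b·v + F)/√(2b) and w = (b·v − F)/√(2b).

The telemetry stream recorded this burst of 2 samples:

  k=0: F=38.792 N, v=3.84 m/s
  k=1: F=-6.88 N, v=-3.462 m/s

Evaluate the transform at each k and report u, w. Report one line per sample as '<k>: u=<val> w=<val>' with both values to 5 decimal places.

k=0: b·v=9.92×3.84=38.09280; √(2b)=4.45421; u=(38.09280+38.792)/4.45421=17.26115, w=(38.09280−38.792)/4.45421=-0.15698
k=1: b·v=9.92×(-3.462)=-34.34304; √(2b)=4.45421; u=(-34.34304+(-6.88))/4.45421=-9.25485, w=(-34.34304−(-6.88))/4.45421=-6.16563

0: u=17.26115 w=-0.15698
1: u=-9.25485 w=-6.16563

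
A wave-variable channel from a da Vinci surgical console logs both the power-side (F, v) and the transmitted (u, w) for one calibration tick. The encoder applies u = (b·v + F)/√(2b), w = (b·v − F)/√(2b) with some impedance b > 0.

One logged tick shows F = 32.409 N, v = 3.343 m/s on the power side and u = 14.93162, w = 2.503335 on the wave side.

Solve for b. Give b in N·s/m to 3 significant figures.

b = 13.6 N·s/m

u + w = 17.434955;  u + w = √(2b)·v, so √(2b) = 17.434955/3.343 = 5.215362.
b = (√(2b))²/2 = 27.200000/2 = 13.600000.
(Check via u − w = 2F/√(2b): u − w = 12.428285, 2F/√(2b) = 12.428284.)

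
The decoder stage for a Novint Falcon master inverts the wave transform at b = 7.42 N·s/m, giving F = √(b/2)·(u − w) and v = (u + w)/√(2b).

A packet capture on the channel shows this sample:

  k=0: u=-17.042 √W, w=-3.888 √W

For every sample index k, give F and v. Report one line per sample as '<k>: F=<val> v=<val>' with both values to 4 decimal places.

0: F=-25.3364 v=-5.4332

k=0: u−w=-13.1540, u+w=-20.9300; √(b/2)=1.9261, √(2b)=3.8523; F=1.9261×(-13.154)=-25.3364, v=-20.9300/3.8523=-5.4332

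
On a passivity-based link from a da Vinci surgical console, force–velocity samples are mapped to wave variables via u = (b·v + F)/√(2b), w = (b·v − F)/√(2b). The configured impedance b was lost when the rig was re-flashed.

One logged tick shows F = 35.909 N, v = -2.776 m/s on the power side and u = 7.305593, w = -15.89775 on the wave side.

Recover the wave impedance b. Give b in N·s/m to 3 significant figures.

b = 4.79 N·s/m

u + w = -8.592157;  u + w = √(2b)·v, so √(2b) = -8.592157/(-2.776) = 3.095157.
b = (√(2b))²/2 = 9.579999/2 = 4.790000.
(Check via u − w = 2F/√(2b): u − w = 23.203343, 2F/√(2b) = 23.203343.)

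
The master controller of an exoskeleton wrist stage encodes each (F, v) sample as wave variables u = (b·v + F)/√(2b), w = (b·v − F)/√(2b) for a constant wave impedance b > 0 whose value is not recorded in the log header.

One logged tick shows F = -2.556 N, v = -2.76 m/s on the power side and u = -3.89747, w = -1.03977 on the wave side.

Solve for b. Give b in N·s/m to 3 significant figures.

u + w = -4.93724;  u + w = √(2b)·v, so √(2b) = -4.93724/(-2.76) = 1.78886.
b = (√(2b))²/2 = 3.20000/2 = 1.60000.
(Check via u − w = 2F/√(2b): u − w = -2.85770, 2F/√(2b) = -2.85769.)

b = 1.6 N·s/m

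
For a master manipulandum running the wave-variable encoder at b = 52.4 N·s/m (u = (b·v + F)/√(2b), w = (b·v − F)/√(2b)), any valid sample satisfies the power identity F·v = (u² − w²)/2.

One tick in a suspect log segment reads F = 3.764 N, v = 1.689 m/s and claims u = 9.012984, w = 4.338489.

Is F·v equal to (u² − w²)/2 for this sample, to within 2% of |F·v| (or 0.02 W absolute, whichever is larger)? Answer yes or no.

no

F·v = 3.764×1.689 = 6.357396 W.
(u² − w²)/2 = (81.233881 − 18.822487)/2 = 31.205697 W.
|Δ| = 24.848301;  2% of max(1, |F·v|) = 0.127148.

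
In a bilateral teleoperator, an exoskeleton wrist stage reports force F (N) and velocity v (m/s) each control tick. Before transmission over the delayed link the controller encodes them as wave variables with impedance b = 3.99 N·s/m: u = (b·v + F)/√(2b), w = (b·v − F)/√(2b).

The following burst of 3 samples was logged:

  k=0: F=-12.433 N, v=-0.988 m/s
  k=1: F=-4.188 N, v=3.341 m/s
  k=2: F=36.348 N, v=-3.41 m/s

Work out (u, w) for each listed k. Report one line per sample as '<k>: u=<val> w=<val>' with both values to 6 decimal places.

0: u=-5.796730 w=3.005739
1: u=3.236442 w=6.201514
2: u=8.050616 w=-17.683489

k=0: b·v=3.99×(-0.988)=-3.942120; √(2b)=2.824889; u=(-3.942120+(-12.433))/2.824889=-5.796730, w=(-3.942120−(-12.433))/2.824889=3.005739
k=1: b·v=3.99×3.341=13.330590; √(2b)=2.824889; u=(13.330590+(-4.188))/2.824889=3.236442, w=(13.330590−(-4.188))/2.824889=6.201514
k=2: b·v=3.99×(-3.41)=-13.605900; √(2b)=2.824889; u=(-13.605900+36.348)/2.824889=8.050616, w=(-13.605900−36.348)/2.824889=-17.683489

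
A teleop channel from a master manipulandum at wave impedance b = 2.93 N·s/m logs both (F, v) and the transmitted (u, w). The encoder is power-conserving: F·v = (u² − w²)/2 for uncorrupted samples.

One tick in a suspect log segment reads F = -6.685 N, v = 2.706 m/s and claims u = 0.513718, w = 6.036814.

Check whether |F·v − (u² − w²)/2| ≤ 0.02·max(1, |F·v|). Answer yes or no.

yes

F·v = (-6.685)×2.706 = -18.089610 W.
(u² − w²)/2 = (0.263906 − 36.443123)/2 = -18.089609 W.
|Δ| = 0.000001;  2% of max(1, |F·v|) = 0.361792.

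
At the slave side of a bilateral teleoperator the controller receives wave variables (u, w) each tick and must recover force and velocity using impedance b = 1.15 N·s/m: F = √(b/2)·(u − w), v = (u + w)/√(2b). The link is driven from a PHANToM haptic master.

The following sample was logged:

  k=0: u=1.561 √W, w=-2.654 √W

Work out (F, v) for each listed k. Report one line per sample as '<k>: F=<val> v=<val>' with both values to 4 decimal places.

0: F=3.1962 v=-0.7207

k=0: u−w=4.2150, u+w=-1.0930; √(b/2)=0.7583, √(2b)=1.5166; F=0.7583×4.215=3.1962, v=-1.0930/1.5166=-0.7207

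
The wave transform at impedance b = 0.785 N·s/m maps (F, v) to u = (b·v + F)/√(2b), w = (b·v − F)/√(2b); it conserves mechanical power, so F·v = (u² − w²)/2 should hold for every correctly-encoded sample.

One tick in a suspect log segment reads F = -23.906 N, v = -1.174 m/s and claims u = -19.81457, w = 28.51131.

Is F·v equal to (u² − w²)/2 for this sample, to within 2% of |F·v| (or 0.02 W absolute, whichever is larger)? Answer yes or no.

no

F·v = (-23.906)×(-1.174) = 28.0656 W.
(u² − w²)/2 = (392.6172 − 812.8948)/2 = -210.1388 W.
|Δ| = 238.2045;  2% of max(1, |F·v|) = 0.5613.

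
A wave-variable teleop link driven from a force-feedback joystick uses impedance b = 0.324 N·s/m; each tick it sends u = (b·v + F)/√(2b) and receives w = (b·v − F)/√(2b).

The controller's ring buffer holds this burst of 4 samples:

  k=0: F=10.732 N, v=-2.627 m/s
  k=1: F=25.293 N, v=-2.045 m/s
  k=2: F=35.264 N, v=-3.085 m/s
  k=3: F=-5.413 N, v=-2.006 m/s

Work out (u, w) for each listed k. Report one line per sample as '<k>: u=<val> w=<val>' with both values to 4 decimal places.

0: u=12.2746 w=-14.3893
1: u=30.5974 w=-32.2436
2: u=42.5654 w=-45.0487
3: u=-7.5318 w=5.9170

k=0: b·v=0.324×(-2.627)=-0.8511; √(2b)=0.8050; u=(-0.8511+10.732)/0.8050=12.2746, w=(-0.8511−10.732)/0.8050=-14.3893
k=1: b·v=0.324×(-2.045)=-0.6626; √(2b)=0.8050; u=(-0.6626+25.293)/0.8050=30.5974, w=(-0.6626−25.293)/0.8050=-32.2436
k=2: b·v=0.324×(-3.085)=-0.9995; √(2b)=0.8050; u=(-0.9995+35.264)/0.8050=42.5654, w=(-0.9995−35.264)/0.8050=-45.0487
k=3: b·v=0.324×(-2.006)=-0.6499; √(2b)=0.8050; u=(-0.6499+(-5.413))/0.8050=-7.5318, w=(-0.6499−(-5.413))/0.8050=5.9170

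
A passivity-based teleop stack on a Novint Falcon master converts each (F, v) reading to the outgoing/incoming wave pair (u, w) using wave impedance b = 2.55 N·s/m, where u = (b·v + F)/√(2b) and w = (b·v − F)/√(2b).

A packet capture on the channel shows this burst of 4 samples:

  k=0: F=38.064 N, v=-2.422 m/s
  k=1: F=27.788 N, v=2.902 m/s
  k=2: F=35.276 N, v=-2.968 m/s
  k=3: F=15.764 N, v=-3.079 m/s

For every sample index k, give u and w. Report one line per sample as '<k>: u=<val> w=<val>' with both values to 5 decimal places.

k=0: b·v=2.55×(-2.422)=-6.17610; √(2b)=2.25832; u=(-6.17610+38.064)/2.25832=14.12020, w=(-6.17610−38.064)/2.25832=-19.58985
k=1: b·v=2.55×2.902=7.40010; √(2b)=2.25832; u=(7.40010+27.788)/2.25832=15.58155, w=(7.40010−27.788)/2.25832=-9.02791
k=2: b·v=2.55×(-2.968)=-7.56840; √(2b)=2.25832; u=(-7.56840+35.276)/2.25832=12.26913, w=(-7.56840−35.276)/2.25832=-18.97182
k=3: b·v=2.55×(-3.079)=-7.85145; √(2b)=2.25832; u=(-7.85145+15.764)/2.25832=3.50374, w=(-7.85145−15.764)/2.25832=-10.45710

0: u=14.12020 w=-19.58985
1: u=15.58155 w=-9.02791
2: u=12.26913 w=-18.97182
3: u=3.50374 w=-10.45710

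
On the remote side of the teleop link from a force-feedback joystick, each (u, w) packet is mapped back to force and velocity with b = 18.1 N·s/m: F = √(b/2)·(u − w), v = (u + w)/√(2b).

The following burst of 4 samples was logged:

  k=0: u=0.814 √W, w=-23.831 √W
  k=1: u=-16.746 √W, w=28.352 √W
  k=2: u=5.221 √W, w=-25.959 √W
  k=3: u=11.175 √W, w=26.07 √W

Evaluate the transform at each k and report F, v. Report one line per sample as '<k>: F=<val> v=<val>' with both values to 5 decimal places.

k=0: u−w=24.64500, u+w=-23.01700; √(b/2)=3.00832, √(2b)=6.01664; F=3.00832×24.645=74.14009, v=-23.01700/6.01664=-3.82555
k=1: u−w=-45.09800, u+w=11.60600; √(b/2)=3.00832, √(2b)=6.01664; F=3.00832×(-45.098)=-135.66930, v=11.60600/6.01664=1.92898
k=2: u−w=31.18000, u+w=-20.73800; √(b/2)=3.00832, √(2b)=6.01664; F=3.00832×31.18=93.79947, v=-20.73800/6.01664=-3.44677
k=3: u−w=-14.89500, u+w=37.24500; √(b/2)=3.00832, √(2b)=6.01664; F=3.00832×(-14.895)=-44.80895, v=37.24500/6.01664=6.19033

0: F=74.14009 v=-3.82555
1: F=-135.66930 v=1.92898
2: F=93.79947 v=-3.44677
3: F=-44.80895 v=6.19033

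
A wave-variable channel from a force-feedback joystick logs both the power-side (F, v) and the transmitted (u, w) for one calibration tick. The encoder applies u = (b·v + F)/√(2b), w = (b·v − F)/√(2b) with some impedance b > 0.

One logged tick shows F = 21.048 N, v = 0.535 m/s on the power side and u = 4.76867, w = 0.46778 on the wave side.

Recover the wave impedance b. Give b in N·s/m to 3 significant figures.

b = 47.9 N·s/m

u + w = 5.23645;  u + w = √(2b)·v, so √(2b) = 5.23645/0.535 = 9.78776.
b = (√(2b))²/2 = 95.80019/2 = 47.90009.
(Check via u − w = 2F/√(2b): u − w = 4.30089, 2F/√(2b) = 4.30088.)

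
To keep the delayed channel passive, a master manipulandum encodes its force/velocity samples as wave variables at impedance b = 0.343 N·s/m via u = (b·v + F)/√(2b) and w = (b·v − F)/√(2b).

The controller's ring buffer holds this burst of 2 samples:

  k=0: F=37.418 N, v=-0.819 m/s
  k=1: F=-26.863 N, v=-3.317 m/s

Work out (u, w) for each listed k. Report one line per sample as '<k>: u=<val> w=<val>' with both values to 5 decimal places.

0: u=44.83795 w=-45.51629
1: u=-33.80705 w=31.05974

k=0: b·v=0.343×(-0.819)=-0.28092; √(2b)=0.82825; u=(-0.28092+37.418)/0.82825=44.83795, w=(-0.28092−37.418)/0.82825=-45.51629
k=1: b·v=0.343×(-3.317)=-1.13773; √(2b)=0.82825; u=(-1.13773+(-26.863))/0.82825=-33.80705, w=(-1.13773−(-26.863))/0.82825=31.05974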